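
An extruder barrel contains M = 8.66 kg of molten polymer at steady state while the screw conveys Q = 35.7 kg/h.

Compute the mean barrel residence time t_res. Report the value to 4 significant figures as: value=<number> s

value=873.3 s

Throughput in SI: Q_s = 35.7 kg/h ÷ 3600 s/h = 0.00991667 kg/s
t_res = M / Q_s = 8.66 / 0.00991667 = 873.277 s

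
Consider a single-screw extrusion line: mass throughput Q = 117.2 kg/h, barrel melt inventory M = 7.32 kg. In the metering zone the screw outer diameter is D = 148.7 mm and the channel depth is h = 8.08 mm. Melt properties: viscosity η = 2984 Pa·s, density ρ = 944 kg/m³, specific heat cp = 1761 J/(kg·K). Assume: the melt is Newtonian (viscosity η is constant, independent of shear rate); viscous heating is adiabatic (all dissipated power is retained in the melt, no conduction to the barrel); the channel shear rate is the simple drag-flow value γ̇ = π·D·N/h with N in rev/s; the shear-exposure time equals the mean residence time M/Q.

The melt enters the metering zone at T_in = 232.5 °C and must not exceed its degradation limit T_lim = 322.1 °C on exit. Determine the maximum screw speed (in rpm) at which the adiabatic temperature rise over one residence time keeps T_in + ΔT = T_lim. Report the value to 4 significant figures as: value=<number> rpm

Q_s = Q / 3600 = 117.2 / 3600 = 0.0325556 kg/s
Mean residence time: t_res = M/Q_s = 7.32 kg / 0.0325556 kg/s = 224.846 s
D = 148.7 mm = 0.1487 m;  h = 8.08 mm = 0.00808 m
ΔT_a = T_lim − T_in = 322.1 − 232.5 = 89.6 K
γ̇_max² = ΔT_a·ρ·cp/(η·t_res) = 89.6·944·1761/(2984·224.846) = 222.001 s⁻²
γ̇_max = sqrt(222.001) = 14.8997 s⁻¹
Solve γ̇ = πDN/h for N: N_max = γ̇_max·h/(π·D) = 14.8997 × 0.00808 / (π × 0.1487) = 0.257708 rev/s = 15.4625 rpm

value=15.46 rpm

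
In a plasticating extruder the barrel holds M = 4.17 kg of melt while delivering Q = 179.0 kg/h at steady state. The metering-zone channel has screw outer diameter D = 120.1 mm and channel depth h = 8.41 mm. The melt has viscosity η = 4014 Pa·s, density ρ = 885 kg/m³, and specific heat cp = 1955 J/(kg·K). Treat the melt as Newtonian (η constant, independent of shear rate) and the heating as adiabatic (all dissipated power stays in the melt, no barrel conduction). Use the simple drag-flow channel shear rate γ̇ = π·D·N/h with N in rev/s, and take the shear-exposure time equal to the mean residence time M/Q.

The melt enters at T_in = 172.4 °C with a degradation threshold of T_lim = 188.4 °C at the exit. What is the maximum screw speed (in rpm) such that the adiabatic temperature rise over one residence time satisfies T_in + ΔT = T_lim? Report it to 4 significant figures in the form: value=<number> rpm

Throughput in SI: Q_s = 179.0 kg/h ÷ 3600 s/h = 0.0497222 kg/s
t_res = M / Q_s = 4.17 / 0.0497222 = 83.8659 s
Geometry in SI: D = 120.1 mm → 0.1201 m, h = 8.41 mm → 0.00841 m
ΔT_a = T_lim − T_in = 188.4 °C − 172.4 °C = 16 K
γ̇_max² = ΔT_a·ρ·cp / (η·t_res) = [16 × 885 × 1955] / [4014 × 83.8659] = 82.2332 s⁻²
γ̇_max = sqrt(82.2332) = 9.06825 s⁻¹
Solve γ̇ = πDN/h for N: N_max = γ̇_max·h/(π·D) = 9.06825 × 0.00841 / (π × 0.1201) = 0.202128 rev/s = 12.1277 rpm

value=12.13 rpm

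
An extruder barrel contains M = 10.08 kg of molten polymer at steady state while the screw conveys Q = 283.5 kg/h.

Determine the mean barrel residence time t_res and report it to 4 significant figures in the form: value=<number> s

value=128.0 s

Throughput in SI: Q_s = 283.5 kg/h ÷ 3600 s/h = 0.07875 kg/s
t_res = M / Q_s = 10.08 / 0.07875 = 128 s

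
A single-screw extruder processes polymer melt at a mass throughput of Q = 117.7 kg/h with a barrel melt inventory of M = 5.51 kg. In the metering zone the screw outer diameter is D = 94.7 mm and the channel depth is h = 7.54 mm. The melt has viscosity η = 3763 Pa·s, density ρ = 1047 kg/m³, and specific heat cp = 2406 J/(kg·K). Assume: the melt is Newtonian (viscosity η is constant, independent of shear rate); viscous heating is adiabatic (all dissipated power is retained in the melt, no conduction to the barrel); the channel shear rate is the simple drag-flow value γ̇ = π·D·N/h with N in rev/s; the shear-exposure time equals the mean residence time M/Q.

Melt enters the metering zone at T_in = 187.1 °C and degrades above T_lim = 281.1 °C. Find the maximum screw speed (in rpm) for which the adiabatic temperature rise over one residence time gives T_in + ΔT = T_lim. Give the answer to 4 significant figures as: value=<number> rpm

value=29.38 rpm

Throughput in SI: Q_s = 117.7 kg/h ÷ 3600 s/h = 0.0326944 kg/s
t_res = M / Q_s = 5.51 ÷ 0.0326944 = 168.53 s
D = 94.7 mm = 0.0947 m;  h = 7.54 mm = 0.00754 m
ΔT_a = T_lim − T_in = 281.1 °C − 187.1 °C = 94 K
γ̇_max² = ΔT_a·ρ·cp/(η·t_res) = 94·1047·2406/(3763·168.53) = 373.386 s⁻²
Take the square root: γ̇_max = √(373.386) = 19.3232 s⁻¹
Solve γ̇ = πDN/h for N: N_max = γ̇_max·h/(π·D) = 19.3232 × 0.00754 / (π × 0.0947) = 0.489723 rev/s = 29.3834 rpm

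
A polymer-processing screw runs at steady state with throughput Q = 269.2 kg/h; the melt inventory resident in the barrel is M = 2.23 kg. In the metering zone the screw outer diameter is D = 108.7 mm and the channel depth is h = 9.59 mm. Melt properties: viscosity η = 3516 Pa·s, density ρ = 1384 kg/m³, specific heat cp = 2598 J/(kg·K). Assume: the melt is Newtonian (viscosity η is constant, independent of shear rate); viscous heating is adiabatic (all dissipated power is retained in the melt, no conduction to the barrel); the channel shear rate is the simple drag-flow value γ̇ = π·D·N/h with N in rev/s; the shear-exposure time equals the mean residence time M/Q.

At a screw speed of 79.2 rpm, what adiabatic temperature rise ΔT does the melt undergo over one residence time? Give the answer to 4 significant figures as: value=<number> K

value=64.43 K

Convert throughput: Q = 269.2 kg/h = 269.2/3600 = 0.0747778 kg/s
t_res = M / Q_s = 2.23 / 0.0747778 = 29.8217 s
D = 108.7 mm = 0.1087 m;  h = 9.59 mm = 0.00959 m;  N = 79.2 rpm / 60 = 1.32 rev/s
γ̇ = π·D·N / h = π · 0.1087 · 1.32 / 0.00959 = 47.004 s⁻¹
ΔT = η·γ̇²·t_res/(ρ·cp) = [3516 × 47.004² × 29.8217] / [1384 × 2598] = 64.4281 K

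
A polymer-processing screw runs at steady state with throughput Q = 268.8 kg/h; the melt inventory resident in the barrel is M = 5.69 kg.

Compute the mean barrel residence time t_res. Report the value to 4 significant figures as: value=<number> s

Convert throughput: Q = 268.8 kg/h = 268.8/3600 = 0.0746667 kg/s
Mean residence time: t_res = M/Q_s = 5.69 kg / 0.0746667 kg/s = 76.2054 s

value=76.21 s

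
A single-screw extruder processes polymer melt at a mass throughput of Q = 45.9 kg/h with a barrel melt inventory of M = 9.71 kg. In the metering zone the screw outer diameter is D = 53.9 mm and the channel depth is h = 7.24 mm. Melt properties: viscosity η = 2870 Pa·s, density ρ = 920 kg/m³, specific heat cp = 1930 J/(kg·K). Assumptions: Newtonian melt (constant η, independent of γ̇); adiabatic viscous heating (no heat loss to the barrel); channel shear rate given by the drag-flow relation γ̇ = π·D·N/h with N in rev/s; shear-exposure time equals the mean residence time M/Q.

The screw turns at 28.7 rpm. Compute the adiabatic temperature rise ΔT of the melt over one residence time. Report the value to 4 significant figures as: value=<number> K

value=154.1 K

Throughput in SI: Q_s = 45.9 kg/h ÷ 3600 s/h = 0.01275 kg/s
t_res = M / Q_s = 9.71 ÷ 0.01275 = 761.569 s
D = 53.9 mm = 0.0539 m;  h = 7.24 mm = 0.00724 m;  N = 28.7 rpm / 60 = 0.478333 rev/s
γ̇ = π D N / h = (π)(0.0539)(0.478333) / 0.00724 = 11.1874 s⁻¹
Adiabatic rise: ΔT = η γ̇² t_res / (ρ cp) = 2870·(11.1874)²·761.569 / (920·1930) = 154.066 K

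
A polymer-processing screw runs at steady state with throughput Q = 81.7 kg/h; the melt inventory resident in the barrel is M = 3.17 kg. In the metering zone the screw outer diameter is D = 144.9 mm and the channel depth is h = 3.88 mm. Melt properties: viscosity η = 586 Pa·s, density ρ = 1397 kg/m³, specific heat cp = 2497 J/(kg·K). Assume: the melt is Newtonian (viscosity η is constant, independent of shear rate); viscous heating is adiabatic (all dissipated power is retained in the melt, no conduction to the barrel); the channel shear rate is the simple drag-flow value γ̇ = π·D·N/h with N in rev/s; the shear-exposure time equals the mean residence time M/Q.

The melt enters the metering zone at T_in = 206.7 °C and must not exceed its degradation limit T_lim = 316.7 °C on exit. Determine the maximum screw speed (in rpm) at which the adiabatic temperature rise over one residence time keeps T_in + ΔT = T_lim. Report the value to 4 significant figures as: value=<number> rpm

value=35.01 rpm

Throughput in SI: Q_s = 81.7 kg/h ÷ 3600 s/h = 0.0226944 kg/s
Mean residence time: t_res = M/Q_s = 3.17 kg / 0.0226944 kg/s = 139.682 s
Convert to metres: D = 0.1449 m, h = 0.00388 m
Allowable rise: ΔT_a = T_lim − T_in = 316.7 − 206.7 = 110 K
Invert ΔT = ηγ̇²t_res/(ρcp) for γ̇: γ̇_max² = ΔT_a ρ cp / (η t_res) = 110·1397·2497 / (586·139.682) = 4687.81 s⁻²
γ̇_max = √4687.81 = 68.4676 s⁻¹
N_max = γ̇_max h / (πD) = 68.4676·0.00388/(π·0.1449) = 0.583578 rev/s → ×60 = 35.0147 rpm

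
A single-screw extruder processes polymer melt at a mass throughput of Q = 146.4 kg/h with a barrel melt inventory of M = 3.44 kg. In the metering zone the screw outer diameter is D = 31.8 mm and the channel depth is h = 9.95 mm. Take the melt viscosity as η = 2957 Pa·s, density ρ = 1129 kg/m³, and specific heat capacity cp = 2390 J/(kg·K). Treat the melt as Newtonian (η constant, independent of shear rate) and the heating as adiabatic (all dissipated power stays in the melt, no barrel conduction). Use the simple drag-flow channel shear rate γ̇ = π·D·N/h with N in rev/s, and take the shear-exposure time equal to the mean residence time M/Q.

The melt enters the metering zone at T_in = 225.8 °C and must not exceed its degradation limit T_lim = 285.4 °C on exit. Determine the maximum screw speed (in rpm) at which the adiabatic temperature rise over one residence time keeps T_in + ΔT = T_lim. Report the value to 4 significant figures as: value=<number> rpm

value=151.5 rpm

Throughput in SI: Q_s = 146.4 kg/h ÷ 3600 s/h = 0.0406667 kg/s
t_res = M / Q_s = 3.44 ÷ 0.0406667 = 84.5902 s
Convert to metres: D = 0.0318 m, h = 0.00995 m
ΔT_a = T_lim − T_in = 285.4 − 225.8 = 59.6 K
γ̇_max² = ΔT_a·ρ·cp / (η·t_res) = [59.6 × 1129 × 2390] / [2957 × 84.5902] = 642.935 s⁻²
γ̇_max = √642.935 = 25.3562 s⁻¹
N_max = γ̇_max h / (πD) = 25.3562·0.00995/(π·0.0318) = 2.5254 rev/s → ×60 = 151.524 rpm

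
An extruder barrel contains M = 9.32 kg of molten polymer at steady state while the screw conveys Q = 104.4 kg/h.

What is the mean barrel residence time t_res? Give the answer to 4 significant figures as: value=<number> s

Throughput in SI: Q_s = 104.4 kg/h ÷ 3600 s/h = 0.029 kg/s
t_res = M / Q_s = 9.32 / 0.029 = 321.379 s

value=321.4 s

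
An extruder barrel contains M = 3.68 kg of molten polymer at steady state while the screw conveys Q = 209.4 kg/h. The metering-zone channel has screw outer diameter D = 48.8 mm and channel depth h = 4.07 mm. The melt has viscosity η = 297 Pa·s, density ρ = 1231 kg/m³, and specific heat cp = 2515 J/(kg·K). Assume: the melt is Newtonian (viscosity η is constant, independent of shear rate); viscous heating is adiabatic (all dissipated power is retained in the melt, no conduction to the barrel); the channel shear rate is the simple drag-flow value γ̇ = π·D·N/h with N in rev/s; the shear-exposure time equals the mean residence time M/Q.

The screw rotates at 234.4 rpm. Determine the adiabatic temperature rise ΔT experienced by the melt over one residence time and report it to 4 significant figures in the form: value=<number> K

Convert throughput: Q = 209.4 kg/h = 209.4/3600 = 0.0581667 kg/s
t_res = M / Q_s = 3.68 / 0.0581667 = 63.2665 s
Convert to SI: D = 0.0488 m, h = 0.00407 m, N = 234.4/60 = 3.90667 rev/s
γ̇ = π D N / h = (π)(0.0488)(3.90667) / 0.00407 = 147.157 s⁻¹
ΔT = η·γ̇²·t_res / (ρ·cp) = 297 · (147.157)² · 63.2665 / (1231 · 2515) = 131.431 K

value=131.4 K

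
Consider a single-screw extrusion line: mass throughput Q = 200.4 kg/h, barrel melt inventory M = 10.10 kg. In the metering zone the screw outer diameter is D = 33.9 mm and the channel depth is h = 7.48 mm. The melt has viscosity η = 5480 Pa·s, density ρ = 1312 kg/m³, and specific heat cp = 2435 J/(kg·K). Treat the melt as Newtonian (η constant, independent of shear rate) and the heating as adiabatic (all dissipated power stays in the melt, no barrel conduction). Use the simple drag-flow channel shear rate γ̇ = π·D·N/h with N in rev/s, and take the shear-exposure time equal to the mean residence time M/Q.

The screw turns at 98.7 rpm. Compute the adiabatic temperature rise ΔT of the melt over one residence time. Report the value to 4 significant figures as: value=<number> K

value=170.7 K

Q_s = Q / 3600 = 200.4 / 3600 = 0.0556667 kg/s
t_res = M / Q_s = 10.10 ÷ 0.0556667 = 181.437 s
Geometry in metres: D = 33.9 mm → 0.0339 m, h = 7.48 mm → 0.00748 m; screw speed N = 98.7 rpm = 1.645 rev/s
γ̇ = π D N / h = (π)(0.0339)(1.645) / 0.00748 = 23.4215 s⁻¹
ΔT = η·γ̇²·t_res/(ρ·cp) = [5480 × 23.4215² × 181.437] / [1312 × 2435] = 170.727 K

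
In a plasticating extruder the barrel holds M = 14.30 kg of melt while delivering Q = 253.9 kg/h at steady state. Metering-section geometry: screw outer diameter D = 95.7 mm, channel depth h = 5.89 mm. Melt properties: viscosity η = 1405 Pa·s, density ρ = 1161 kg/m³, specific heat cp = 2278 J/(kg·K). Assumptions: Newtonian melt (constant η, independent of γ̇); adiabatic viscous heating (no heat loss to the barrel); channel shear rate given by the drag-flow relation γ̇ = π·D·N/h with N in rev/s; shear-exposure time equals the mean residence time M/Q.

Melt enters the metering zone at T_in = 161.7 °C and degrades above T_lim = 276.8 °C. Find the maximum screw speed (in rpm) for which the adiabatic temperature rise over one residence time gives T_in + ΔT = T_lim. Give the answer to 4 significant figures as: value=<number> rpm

value=38.42 rpm

Throughput in SI: Q_s = 253.9 kg/h ÷ 3600 s/h = 0.0705278 kg/s
t_res = M / Q_s = 14.30 ÷ 0.0705278 = 202.757 s
Geometry in SI: D = 95.7 mm → 0.0957 m, h = 5.89 mm → 0.00589 m
ΔT_a = T_lim − T_in = 276.8 − 161.7 = 115.1 K
γ̇_max² = ΔT_a·ρ·cp / (η·t_res) = [115.1 × 1161 × 2278] / [1405 × 202.757] = 1068.59 s⁻²
Take the square root: γ̇_max = √(1068.59) = 32.6892 s⁻¹
N_max = γ̇_max h / (πD) = 32.6892·0.00589/(π·0.0957) = 0.64041 rev/s → ×60 = 38.4246 rpm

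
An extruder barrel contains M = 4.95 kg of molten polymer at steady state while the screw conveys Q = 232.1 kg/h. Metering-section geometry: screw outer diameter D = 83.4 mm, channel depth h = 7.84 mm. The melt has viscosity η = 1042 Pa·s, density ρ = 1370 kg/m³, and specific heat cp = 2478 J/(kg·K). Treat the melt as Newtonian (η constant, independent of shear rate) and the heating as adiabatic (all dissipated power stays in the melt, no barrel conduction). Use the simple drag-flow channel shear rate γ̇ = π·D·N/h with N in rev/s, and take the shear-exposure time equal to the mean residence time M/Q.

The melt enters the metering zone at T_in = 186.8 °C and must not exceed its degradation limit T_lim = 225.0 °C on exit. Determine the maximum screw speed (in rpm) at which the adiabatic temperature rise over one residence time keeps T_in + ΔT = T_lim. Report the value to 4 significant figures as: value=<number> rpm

Q_s = Q / 3600 = 232.1 / 3600 = 0.0644722 kg/s
t_res = M / Q_s = 4.95 ÷ 0.0644722 = 76.7773 s
Geometry in SI: D = 83.4 mm → 0.0834 m, h = 7.84 mm → 0.00784 m
Allowable rise: ΔT_a = T_lim − T_in = 225.0 − 186.8 = 38.2 K
Invert ΔT = ηγ̇²t_res/(ρcp) for γ̇: γ̇_max² = ΔT_a ρ cp / (η t_res) = 38.2·1370·2478 / (1042·76.7773) = 1621.01 s⁻²
Take the square root: γ̇_max = √(1621.01) = 40.2617 s⁻¹
N_max = γ̇_max·h / (π·D) = 40.2617 · 0.00784 / (π · 0.0834) = 1.20474 rev/s = 72.2843 rpm

value=72.28 rpm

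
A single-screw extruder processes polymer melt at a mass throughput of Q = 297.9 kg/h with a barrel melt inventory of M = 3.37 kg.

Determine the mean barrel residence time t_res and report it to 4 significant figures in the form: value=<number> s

value=40.73 s

Q_s = Q / 3600 = 297.9 / 3600 = 0.08275 kg/s
t_res = M / Q_s = 3.37 ÷ 0.08275 = 40.7251 s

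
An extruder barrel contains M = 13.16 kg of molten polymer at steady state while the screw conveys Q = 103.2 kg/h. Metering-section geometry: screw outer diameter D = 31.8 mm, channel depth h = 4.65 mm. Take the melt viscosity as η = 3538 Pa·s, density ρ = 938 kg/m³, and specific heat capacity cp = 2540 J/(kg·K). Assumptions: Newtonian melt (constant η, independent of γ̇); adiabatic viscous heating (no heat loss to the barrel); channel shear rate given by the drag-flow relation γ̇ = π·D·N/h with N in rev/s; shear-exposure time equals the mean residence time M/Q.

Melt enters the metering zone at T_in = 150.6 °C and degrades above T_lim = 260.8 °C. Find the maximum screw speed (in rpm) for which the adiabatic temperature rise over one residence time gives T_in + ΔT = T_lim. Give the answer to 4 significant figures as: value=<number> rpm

value=35.51 rpm

Q_s = Q / 3600 = 103.2 / 3600 = 0.0286667 kg/s
t_res = M / Q_s = 13.16 ÷ 0.0286667 = 459.07 s
D = 31.8 mm = 0.0318 m;  h = 4.65 mm = 0.00465 m
Allowable rise: ΔT_a = T_lim − T_in = 260.8 − 150.6 = 110.2 K
γ̇_max² = ΔT_a·ρ·cp/(η·t_res) = 110.2·938·2540/(3538·459.07) = 161.652 s⁻²
γ̇_max = √161.652 = 12.7143 s⁻¹
Solve γ̇ = πDN/h for N: N_max = γ̇_max·h/(π·D) = 12.7143 × 0.00465 / (π × 0.0318) = 0.591789 rev/s = 35.5073 rpm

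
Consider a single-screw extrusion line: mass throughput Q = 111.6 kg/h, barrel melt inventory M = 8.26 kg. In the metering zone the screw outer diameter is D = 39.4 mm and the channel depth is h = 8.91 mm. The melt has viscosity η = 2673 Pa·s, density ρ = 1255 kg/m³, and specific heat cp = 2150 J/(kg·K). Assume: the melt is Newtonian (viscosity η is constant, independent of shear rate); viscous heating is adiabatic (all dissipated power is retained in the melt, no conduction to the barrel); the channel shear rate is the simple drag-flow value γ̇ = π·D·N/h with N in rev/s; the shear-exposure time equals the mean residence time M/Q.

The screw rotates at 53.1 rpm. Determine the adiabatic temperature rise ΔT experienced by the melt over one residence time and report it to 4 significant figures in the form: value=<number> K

value=39.90 K

Throughput in SI: Q_s = 111.6 kg/h ÷ 3600 s/h = 0.031 kg/s
t_res = M / Q_s = 8.26 / 0.031 = 266.452 s
Geometry in metres: D = 39.4 mm → 0.0394 m, h = 8.91 mm → 0.00891 m; screw speed N = 53.1 rpm = 0.885 rev/s
γ̇ = π D N / h = (π)(0.0394)(0.885) / 0.00891 = 12.2945 s⁻¹
ΔT = η·γ̇²·t_res / (ρ·cp) = 2673 · (12.2945)² · 266.452 / (1255 · 2150) = 39.8987 K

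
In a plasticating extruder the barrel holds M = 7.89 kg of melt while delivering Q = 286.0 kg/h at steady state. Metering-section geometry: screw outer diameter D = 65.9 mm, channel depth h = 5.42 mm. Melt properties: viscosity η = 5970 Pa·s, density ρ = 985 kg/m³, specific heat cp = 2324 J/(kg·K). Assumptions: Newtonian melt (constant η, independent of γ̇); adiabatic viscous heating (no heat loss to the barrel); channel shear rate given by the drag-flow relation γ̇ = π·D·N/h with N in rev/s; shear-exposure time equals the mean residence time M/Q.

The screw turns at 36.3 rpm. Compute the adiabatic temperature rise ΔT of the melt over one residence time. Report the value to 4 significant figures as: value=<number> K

value=138.3 K

Throughput in SI: Q_s = 286.0 kg/h ÷ 3600 s/h = 0.0794444 kg/s
t_res = M / Q_s = 7.89 / 0.0794444 = 99.3147 s
Convert to SI: D = 0.0659 m, h = 0.00542 m, N = 36.3/60 = 0.605 rev/s
γ̇ = π·D·N / h = π · 0.0659 · 0.605 / 0.00542 = 23.1095 s⁻¹
ΔT = η·γ̇²·t_res/(ρ·cp) = [5970 × 23.1095² × 99.3147] / [985 × 2324] = 138.324 K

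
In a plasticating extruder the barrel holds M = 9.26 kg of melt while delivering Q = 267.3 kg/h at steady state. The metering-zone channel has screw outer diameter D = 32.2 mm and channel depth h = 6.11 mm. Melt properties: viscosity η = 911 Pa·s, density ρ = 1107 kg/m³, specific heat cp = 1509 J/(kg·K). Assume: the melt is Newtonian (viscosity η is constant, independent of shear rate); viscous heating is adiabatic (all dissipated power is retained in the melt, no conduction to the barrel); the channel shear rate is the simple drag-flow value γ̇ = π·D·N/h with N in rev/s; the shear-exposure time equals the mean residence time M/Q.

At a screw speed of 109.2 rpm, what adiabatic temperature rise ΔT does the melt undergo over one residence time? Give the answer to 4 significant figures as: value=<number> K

Q_s = Q / 3600 = 267.3 / 3600 = 0.07425 kg/s
t_res = M / Q_s = 9.26 / 0.07425 = 124.714 s
D = 32.2 mm = 0.0322 m;  h = 6.11 mm = 0.00611 m;  N = 109.2 rpm / 60 = 1.82 rev/s
Shear rate: γ̇ = πDN/h = π·0.0322·1.82/0.00611 = 30.1326 s⁻¹
ΔT = η·γ̇²·t_res/(ρ·cp) = [911 × 30.1326² × 124.714] / [1107 × 1509] = 61.7544 K

value=61.75 K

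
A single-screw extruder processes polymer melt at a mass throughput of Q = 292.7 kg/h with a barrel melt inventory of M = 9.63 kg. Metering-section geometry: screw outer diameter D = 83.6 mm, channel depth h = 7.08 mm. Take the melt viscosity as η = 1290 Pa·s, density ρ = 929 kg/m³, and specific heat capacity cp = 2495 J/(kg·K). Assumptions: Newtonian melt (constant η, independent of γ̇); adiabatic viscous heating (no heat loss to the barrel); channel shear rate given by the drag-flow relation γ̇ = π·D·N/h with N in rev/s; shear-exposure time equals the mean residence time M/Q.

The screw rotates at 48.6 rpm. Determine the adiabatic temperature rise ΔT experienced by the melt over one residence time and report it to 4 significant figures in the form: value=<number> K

value=59.51 K

Q_s = Q / 3600 = 292.7 / 3600 = 0.0813056 kg/s
t_res = M / Q_s = 9.63 ÷ 0.0813056 = 118.442 s
D = 83.6 mm = 0.0836 m;  h = 7.08 mm = 0.00708 m;  N = 48.6 rpm / 60 = 0.81 rev/s
γ̇ = π·D·N / h = π · 0.0836 · 0.81 / 0.00708 = 30.0475 s⁻¹
Adiabatic rise: ΔT = η γ̇² t_res / (ρ cp) = 1290·(30.0475)²·118.442 / (929·2495) = 59.5148 K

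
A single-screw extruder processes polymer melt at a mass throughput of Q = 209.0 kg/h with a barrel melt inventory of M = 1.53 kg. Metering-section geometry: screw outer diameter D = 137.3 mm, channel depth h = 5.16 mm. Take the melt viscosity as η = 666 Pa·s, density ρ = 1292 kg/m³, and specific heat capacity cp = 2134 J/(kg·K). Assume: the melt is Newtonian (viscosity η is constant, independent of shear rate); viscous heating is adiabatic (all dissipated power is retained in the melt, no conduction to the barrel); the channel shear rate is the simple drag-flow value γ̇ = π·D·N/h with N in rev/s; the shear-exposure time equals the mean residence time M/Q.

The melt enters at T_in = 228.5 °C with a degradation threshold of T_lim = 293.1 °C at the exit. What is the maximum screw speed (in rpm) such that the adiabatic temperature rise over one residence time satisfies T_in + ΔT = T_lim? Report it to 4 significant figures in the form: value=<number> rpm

value=72.30 rpm

Convert throughput: Q = 209.0 kg/h = 209.0/3600 = 0.0580556 kg/s
t_res = M / Q_s = 1.53 / 0.0580556 = 26.3541 s
Convert to metres: D = 0.1373 m, h = 0.00516 m
ΔT_a = T_lim − T_in = 293.1 − 228.5 = 64.6 K
γ̇_max² = ΔT_a·ρ·cp / (η·t_res) = [64.6 × 1292 × 2134] / [666 × 26.3541] = 10147.7 s⁻²
γ̇_max = √10147.7 = 100.736 s⁻¹
Solve γ̇ = πDN/h for N: N_max = γ̇_max·h/(π·D) = 100.736 × 0.00516 / (π × 0.1373) = 1.20507 rev/s = 72.3043 rpm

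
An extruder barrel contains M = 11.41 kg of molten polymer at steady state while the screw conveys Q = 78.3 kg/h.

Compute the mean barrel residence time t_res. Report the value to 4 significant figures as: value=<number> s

Q_s = Q / 3600 = 78.3 / 3600 = 0.02175 kg/s
t_res = M / Q_s = 11.41 ÷ 0.02175 = 524.598 s

value=524.6 s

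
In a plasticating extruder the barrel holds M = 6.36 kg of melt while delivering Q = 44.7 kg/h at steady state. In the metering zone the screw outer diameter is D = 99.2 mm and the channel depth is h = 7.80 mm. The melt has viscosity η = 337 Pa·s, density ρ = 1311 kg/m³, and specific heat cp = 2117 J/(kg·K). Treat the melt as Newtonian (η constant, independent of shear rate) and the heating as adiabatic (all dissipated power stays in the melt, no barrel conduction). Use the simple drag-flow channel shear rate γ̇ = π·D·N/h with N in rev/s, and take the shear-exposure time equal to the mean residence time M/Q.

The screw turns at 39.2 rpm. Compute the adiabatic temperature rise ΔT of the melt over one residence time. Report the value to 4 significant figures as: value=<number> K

Convert throughput: Q = 44.7 kg/h = 44.7/3600 = 0.0124167 kg/s
t_res = M / Q_s = 6.36 ÷ 0.0124167 = 512.215 s
D = 99.2 mm = 0.0992 m;  h = 7.80 mm = 0.0078 m;  N = 39.2 rpm / 60 = 0.653333 rev/s
Shear rate: γ̇ = πDN/h = π·0.0992·0.653333/0.0078 = 26.1037 s⁻¹
ΔT = η·γ̇²·t_res/(ρ·cp) = [337 × 26.1037² × 512.215] / [1311 × 2117] = 42.3801 K

value=42.38 K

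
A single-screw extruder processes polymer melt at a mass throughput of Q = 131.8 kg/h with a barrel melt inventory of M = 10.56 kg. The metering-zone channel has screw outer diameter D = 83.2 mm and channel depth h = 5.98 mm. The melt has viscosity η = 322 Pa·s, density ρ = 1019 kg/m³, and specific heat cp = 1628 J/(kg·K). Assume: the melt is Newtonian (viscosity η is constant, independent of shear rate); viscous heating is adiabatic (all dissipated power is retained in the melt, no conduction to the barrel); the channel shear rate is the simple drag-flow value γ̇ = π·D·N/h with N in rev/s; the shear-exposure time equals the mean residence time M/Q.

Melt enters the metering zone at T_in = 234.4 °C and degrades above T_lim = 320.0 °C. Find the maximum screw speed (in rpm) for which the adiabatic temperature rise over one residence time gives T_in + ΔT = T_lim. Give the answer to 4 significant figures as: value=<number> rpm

value=53.68 rpm

Throughput in SI: Q_s = 131.8 kg/h ÷ 3600 s/h = 0.0366111 kg/s
t_res = M / Q_s = 10.56 ÷ 0.0366111 = 288.437 s
D = 83.2 mm = 0.0832 m;  h = 5.98 mm = 0.00598 m
ΔT_a = T_lim − T_in = 320.0 °C − 234.4 °C = 85.6 K
γ̇_max² = ΔT_a·ρ·cp / (η·t_res) = [85.6 × 1019 × 1628] / [322 × 288.437] = 1528.96 s⁻²
γ̇_max = √1528.96 = 39.1019 s⁻¹
Solve γ̇ = πDN/h for N: N_max = γ̇_max·h/(π·D) = 39.1019 × 0.00598 / (π × 0.0832) = 0.894593 rev/s = 53.6756 rpm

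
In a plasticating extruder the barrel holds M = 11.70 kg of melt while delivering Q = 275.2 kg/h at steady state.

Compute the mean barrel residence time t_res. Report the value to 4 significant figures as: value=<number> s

value=153.1 s

Convert throughput: Q = 275.2 kg/h = 275.2/3600 = 0.0764444 kg/s
t_res = M / Q_s = 11.70 / 0.0764444 = 153.052 s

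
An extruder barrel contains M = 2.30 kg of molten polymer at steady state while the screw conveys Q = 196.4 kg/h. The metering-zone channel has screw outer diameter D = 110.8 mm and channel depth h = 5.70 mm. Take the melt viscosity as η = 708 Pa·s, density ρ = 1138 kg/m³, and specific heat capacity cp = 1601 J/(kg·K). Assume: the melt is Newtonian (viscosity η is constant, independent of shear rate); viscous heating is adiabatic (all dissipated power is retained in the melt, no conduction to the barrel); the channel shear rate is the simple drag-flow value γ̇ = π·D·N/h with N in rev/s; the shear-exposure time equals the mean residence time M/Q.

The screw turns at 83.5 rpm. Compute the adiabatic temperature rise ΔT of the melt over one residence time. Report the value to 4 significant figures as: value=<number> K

value=118.3 K

Q_s = Q / 3600 = 196.4 / 3600 = 0.0545556 kg/s
Mean residence time: t_res = M/Q_s = 2.30 kg / 0.0545556 kg/s = 42.1589 s
Geometry in metres: D = 110.8 mm → 0.1108 m, h = 5.70 mm → 0.0057 m; screw speed N = 83.5 rpm = 1.39167 rev/s
γ̇ = π D N / h = (π)(0.1108)(1.39167) / 0.0057 = 84.9865 s⁻¹
Adiabatic rise: ΔT = η γ̇² t_res / (ρ cp) = 708·(84.9865)²·42.1589 / (1138·1601) = 118.328 K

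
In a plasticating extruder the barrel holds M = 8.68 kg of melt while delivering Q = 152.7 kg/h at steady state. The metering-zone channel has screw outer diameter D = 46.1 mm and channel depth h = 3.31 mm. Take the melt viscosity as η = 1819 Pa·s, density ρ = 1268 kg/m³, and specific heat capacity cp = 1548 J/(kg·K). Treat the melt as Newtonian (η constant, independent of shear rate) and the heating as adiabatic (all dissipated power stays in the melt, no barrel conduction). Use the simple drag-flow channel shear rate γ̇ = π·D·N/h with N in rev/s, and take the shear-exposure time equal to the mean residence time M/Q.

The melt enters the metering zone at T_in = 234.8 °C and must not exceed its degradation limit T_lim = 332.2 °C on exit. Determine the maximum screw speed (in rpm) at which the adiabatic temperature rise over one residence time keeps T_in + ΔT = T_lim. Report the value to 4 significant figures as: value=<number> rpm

value=31.08 rpm

Q_s = Q / 3600 = 152.7 / 3600 = 0.0424167 kg/s
t_res = M / Q_s = 8.68 / 0.0424167 = 204.637 s
D = 46.1 mm = 0.0461 m;  h = 3.31 mm = 0.00331 m
Allowable rise: ΔT_a = T_lim − T_in = 332.2 − 234.8 = 97.4 K
Invert ΔT = ηγ̇²t_res/(ρcp) for γ̇: γ̇_max² = ΔT_a ρ cp / (η t_res) = 97.4·1268·1548 / (1819·204.637) = 513.61 s⁻²
Take the square root: γ̇_max = √(513.61) = 22.663 s⁻¹
N_max = γ̇_max h / (πD) = 22.663·0.00331/(π·0.0461) = 0.517957 rev/s → ×60 = 31.0774 rpm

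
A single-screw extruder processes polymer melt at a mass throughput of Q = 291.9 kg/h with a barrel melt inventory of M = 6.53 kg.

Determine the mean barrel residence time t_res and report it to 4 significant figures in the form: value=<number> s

Q_s = Q / 3600 = 291.9 / 3600 = 0.0810833 kg/s
t_res = M / Q_s = 6.53 ÷ 0.0810833 = 80.5344 s

value=80.53 s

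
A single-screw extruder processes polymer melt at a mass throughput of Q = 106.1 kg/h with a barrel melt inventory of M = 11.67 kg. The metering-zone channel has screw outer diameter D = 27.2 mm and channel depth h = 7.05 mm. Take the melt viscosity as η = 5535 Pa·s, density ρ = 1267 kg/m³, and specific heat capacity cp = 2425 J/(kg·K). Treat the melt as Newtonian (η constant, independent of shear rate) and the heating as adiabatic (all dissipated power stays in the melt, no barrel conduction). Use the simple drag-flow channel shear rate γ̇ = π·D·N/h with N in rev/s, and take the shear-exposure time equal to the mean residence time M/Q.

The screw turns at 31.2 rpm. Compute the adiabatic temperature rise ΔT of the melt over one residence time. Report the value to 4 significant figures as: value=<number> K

Convert throughput: Q = 106.1 kg/h = 106.1/3600 = 0.0294722 kg/s
Mean residence time: t_res = M/Q_s = 11.67 kg / 0.0294722 kg/s = 395.966 s
Geometry in metres: D = 27.2 mm → 0.0272 m, h = 7.05 mm → 0.00705 m; screw speed N = 31.2 rpm = 0.52 rev/s
γ̇ = π·D·N / h = π · 0.0272 · 0.52 / 0.00705 = 6.30279 s⁻¹
Adiabatic rise: ΔT = η γ̇² t_res / (ρ cp) = 5535·(6.30279)²·395.966 / (1267·2425) = 28.337 K

value=28.34 K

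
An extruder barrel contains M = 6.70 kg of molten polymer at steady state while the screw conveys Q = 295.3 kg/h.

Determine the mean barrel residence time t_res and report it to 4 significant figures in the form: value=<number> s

value=81.68 s

Convert throughput: Q = 295.3 kg/h = 295.3/3600 = 0.0820278 kg/s
t_res = M / Q_s = 6.70 ÷ 0.0820278 = 81.6796 s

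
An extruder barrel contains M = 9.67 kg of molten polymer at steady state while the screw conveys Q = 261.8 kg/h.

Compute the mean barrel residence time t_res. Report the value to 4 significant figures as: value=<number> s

Convert throughput: Q = 261.8 kg/h = 261.8/3600 = 0.0727222 kg/s
t_res = M / Q_s = 9.67 / 0.0727222 = 132.972 s

value=133.0 s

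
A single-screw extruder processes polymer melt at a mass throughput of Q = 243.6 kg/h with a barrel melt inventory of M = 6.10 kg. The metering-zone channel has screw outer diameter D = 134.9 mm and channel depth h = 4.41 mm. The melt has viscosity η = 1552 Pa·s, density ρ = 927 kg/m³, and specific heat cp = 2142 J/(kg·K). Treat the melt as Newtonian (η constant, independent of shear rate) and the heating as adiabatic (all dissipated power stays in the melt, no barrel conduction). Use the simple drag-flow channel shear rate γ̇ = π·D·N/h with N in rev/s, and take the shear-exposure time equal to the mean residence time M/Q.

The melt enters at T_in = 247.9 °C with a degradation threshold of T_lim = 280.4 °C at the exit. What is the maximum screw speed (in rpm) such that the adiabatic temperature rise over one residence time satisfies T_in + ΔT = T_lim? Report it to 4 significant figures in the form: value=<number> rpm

value=13.41 rpm

Throughput in SI: Q_s = 243.6 kg/h ÷ 3600 s/h = 0.0676667 kg/s
t_res = M / Q_s = 6.10 ÷ 0.0676667 = 90.1478 s
Geometry in SI: D = 134.9 mm → 0.1349 m, h = 4.41 mm → 0.00441 m
ΔT_a = T_lim − T_in = 280.4 − 247.9 = 32.5 K
γ̇_max² = ΔT_a·ρ·cp / (η·t_res) = [32.5 × 927 × 2142] / [1552 × 90.1478] = 461.249 s⁻²
γ̇_max = sqrt(461.249) = 21.4767 s⁻¹
N_max = γ̇_max·h / (π·D) = 21.4767 · 0.00441 / (π · 0.1349) = 0.223483 rev/s = 13.409 rpm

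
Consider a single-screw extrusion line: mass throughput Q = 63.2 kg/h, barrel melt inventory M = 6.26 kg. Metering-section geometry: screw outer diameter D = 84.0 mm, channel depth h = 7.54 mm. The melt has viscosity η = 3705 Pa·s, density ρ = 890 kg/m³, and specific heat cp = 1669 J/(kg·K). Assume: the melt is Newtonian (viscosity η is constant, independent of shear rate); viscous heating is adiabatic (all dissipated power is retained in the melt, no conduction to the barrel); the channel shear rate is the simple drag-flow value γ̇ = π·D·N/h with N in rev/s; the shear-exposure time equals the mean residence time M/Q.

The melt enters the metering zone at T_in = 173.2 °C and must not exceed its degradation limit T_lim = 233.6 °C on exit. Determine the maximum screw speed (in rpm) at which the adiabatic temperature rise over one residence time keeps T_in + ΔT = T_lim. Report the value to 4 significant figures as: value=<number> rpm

value=14.13 rpm

Q_s = Q / 3600 = 63.2 / 3600 = 0.0175556 kg/s
t_res = M / Q_s = 6.26 / 0.0175556 = 356.582 s
Geometry in SI: D = 84.0 mm → 0.084 m, h = 7.54 mm → 0.00754 m
ΔT_a = T_lim − T_in = 233.6 °C − 173.2 °C = 60.4 K
γ̇_max² = ΔT_a·ρ·cp/(η·t_res) = 60.4·890·1669/(3705·356.582) = 67.9102 s⁻²
Take the square root: γ̇_max = √(67.9102) = 8.24077 s⁻¹
N_max = γ̇_max h / (πD) = 8.24077·0.00754/(π·0.084) = 0.235456 rev/s → ×60 = 14.1274 rpm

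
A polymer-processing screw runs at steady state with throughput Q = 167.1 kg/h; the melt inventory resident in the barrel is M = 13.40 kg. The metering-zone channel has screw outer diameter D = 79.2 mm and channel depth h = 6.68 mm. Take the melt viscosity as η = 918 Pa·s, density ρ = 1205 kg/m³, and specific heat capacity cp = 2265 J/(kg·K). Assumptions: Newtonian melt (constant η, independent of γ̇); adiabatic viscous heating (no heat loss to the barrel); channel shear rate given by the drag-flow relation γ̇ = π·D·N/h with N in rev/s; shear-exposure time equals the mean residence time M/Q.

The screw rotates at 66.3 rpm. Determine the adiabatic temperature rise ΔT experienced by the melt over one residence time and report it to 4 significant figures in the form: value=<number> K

value=164.5 K

Convert throughput: Q = 167.1 kg/h = 167.1/3600 = 0.0464167 kg/s
Mean residence time: t_res = M/Q_s = 13.40 kg / 0.0464167 kg/s = 288.689 s
D = 79.2 mm = 0.0792 m;  h = 6.68 mm = 0.00668 m;  N = 66.3 rpm / 60 = 1.105 rev/s
γ̇ = π D N / h = (π)(0.0792)(1.105) / 0.00668 = 41.1586 s⁻¹
ΔT = η·γ̇²·t_res/(ρ·cp) = [918 × 41.1586² × 288.689] / [1205 × 2265] = 164.49 K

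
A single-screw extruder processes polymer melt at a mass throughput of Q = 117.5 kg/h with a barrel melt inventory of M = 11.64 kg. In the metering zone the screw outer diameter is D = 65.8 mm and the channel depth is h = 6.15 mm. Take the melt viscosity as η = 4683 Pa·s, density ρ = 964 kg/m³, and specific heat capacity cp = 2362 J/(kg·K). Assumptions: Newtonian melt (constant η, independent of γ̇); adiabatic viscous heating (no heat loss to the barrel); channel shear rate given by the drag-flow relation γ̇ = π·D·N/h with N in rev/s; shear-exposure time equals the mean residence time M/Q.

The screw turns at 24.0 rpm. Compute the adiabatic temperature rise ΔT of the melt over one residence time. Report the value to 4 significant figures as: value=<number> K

Q_s = Q / 3600 = 117.5 / 3600 = 0.0326389 kg/s
Mean residence time: t_res = M/Q_s = 11.64 kg / 0.0326389 kg/s = 356.63 s
Geometry in metres: D = 65.8 mm → 0.0658 m, h = 6.15 mm → 0.00615 m; screw speed N = 24.0 rpm = 0.4 rev/s
Shear rate: γ̇ = πDN/h = π·0.0658·0.4/0.00615 = 13.445 s⁻¹
Adiabatic rise: ΔT = η γ̇² t_res / (ρ cp) = 4683·(13.445)²·356.63 / (964·2362) = 132.589 K

value=132.6 K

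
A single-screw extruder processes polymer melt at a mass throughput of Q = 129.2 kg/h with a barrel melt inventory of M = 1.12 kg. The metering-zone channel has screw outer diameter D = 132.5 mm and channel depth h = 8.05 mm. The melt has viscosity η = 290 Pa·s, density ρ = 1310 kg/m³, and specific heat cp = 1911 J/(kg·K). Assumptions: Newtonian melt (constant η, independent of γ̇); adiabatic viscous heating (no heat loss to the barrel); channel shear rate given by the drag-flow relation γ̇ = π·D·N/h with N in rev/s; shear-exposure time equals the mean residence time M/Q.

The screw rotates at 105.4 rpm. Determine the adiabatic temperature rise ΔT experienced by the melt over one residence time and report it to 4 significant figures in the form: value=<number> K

Q_s = Q / 3600 = 129.2 / 3600 = 0.0358889 kg/s
Mean residence time: t_res = M/Q_s = 1.12 kg / 0.0358889 kg/s = 31.2074 s
Geometry in metres: D = 132.5 mm → 0.1325 m, h = 8.05 mm → 0.00805 m; screw speed N = 105.4 rpm = 1.75667 rev/s
γ̇ = π·D·N / h = π · 0.1325 · 1.75667 / 0.00805 = 90.8363 s⁻¹
Adiabatic rise: ΔT = η γ̇² t_res / (ρ cp) = 290·(90.8363)²·31.2074 / (1310·1911) = 29.8293 K

value=29.83 K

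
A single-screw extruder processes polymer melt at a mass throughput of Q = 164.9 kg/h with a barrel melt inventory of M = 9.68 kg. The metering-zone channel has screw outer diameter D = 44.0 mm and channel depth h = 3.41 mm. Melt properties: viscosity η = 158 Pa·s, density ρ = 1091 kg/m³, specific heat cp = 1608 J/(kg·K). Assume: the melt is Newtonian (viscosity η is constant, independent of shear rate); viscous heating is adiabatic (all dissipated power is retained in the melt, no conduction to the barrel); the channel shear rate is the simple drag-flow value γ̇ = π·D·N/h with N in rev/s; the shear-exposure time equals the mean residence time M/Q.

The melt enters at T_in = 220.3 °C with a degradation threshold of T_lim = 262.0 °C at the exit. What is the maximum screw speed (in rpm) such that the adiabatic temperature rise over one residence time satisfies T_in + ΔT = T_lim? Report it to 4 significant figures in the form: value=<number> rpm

Q_s = Q / 3600 = 164.9 / 3600 = 0.0458056 kg/s
t_res = M / Q_s = 9.68 / 0.0458056 = 211.328 s
D = 44.0 mm = 0.044 m;  h = 3.41 mm = 0.00341 m
ΔT_a = T_lim − T_in = 262.0 °C − 220.3 °C = 41.7 K
γ̇_max² = ΔT_a·ρ·cp/(η·t_res) = 41.7·1091·1608/(158·211.328) = 2190.95 s⁻²
γ̇_max = √2190.95 = 46.8076 s⁻¹
N_max = γ̇_max h / (πD) = 46.8076·0.00341/(π·0.044) = 1.1547 rev/s → ×60 = 69.2818 rpm

value=69.28 rpm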